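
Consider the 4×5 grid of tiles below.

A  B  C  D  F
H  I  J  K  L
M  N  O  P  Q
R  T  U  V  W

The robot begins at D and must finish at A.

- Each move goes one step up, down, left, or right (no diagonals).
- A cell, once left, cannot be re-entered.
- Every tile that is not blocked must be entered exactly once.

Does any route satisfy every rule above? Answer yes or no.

One route that works: D → F → L → Q → W → V → P → K → J → C → B → I → N → O → U → T → R → M → H → A.

yes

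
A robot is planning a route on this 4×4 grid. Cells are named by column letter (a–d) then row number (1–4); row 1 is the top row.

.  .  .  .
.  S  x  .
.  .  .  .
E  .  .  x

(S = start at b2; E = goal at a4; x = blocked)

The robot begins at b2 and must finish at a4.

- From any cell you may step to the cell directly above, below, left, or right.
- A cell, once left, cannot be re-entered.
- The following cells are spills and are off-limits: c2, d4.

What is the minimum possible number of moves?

The Manhattan distance from b2 to a4 is |2−4| + |2−1| = 3, so at least 3 moves are needed.
A route of 3 moves achieves this: b2 → b3 → b4 → a4.
Since 3 matches the lower bound, it is optimal.

3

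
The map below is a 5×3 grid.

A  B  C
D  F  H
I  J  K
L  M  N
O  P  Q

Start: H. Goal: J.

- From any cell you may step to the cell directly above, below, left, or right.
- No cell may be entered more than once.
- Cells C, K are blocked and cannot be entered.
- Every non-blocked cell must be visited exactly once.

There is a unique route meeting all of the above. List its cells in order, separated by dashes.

Need to visit all 13 open cells exactly once, starting at H and ending at J.
Route from H: left to F, up to B, left to A, 4× down (reaching O), 2× right (reaching Q), up to N, left to M, up to J — 12 moves in all.
Check: all 13 open cells covered.

H - F - B - A - D - I - L - O - P - Q - N - M - J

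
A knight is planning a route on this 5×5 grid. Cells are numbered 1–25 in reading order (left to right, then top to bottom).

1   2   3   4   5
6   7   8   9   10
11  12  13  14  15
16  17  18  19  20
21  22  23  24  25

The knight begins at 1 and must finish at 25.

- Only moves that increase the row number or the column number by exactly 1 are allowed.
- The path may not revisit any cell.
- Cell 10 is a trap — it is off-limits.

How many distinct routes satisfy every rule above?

A right/down-only route from 1 to 25 makes exactly 4 down-moves and 4 right-moves in some order.
With no other constraints that would be C(8,4) = 70 routes.
Subtract routes through each blocked cell (inclusion–exclusion for overlaps): − through 10: 5 → 65.
That gives 65 routes.

65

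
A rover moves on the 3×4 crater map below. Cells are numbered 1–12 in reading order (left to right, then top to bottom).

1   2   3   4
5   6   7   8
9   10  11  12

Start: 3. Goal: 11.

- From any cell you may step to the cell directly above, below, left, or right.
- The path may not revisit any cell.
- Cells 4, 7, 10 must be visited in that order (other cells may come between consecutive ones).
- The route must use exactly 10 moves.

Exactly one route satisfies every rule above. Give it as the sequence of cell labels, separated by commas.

3, 4, 8, 7, 6, 2, 1, 5, 9, 10, 11

The waypoints must appear in the order 4, 7, 10, with no cell reused.
Route from 3: right to 4, down to 8, 2× left (reaching 6), up to 2, left to 1, 2× down (reaching 9), 2× right (reaching 11) — 10 moves in all.
Check: order respected (4 at step 1, 7 at step 3, 10 at step 9); 10 moves as required.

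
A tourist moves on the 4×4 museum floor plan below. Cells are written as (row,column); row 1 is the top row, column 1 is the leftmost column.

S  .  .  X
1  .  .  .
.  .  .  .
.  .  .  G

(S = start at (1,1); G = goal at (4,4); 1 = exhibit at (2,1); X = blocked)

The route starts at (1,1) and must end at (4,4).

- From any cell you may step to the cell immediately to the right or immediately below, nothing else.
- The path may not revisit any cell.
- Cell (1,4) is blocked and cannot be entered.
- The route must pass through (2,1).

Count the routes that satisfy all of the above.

A right/down-only route from (1,1) to (4,4) makes exactly 3 down-moves and 3 right-moves in some order.
With no other constraints that would be C(6,3) = 20 routes.
Split at (2,1) and multiply the segment counts (each segment already excludes blocked cells): (1,1)→(2,1): 1; (2,1)→(4,4): 10; product = 10.
That gives 10 routes.

10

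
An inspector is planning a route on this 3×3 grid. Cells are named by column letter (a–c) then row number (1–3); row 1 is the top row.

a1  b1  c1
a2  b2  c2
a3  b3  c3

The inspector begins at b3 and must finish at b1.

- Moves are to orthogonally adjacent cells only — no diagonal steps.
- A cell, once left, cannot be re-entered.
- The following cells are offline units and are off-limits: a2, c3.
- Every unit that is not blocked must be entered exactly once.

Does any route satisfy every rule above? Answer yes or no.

no

Cell a1 has only one open neighbour but is neither the start nor the goal, so a Hamiltonian route would have to both enter and leave it through the same neighbour — impossible without revisiting.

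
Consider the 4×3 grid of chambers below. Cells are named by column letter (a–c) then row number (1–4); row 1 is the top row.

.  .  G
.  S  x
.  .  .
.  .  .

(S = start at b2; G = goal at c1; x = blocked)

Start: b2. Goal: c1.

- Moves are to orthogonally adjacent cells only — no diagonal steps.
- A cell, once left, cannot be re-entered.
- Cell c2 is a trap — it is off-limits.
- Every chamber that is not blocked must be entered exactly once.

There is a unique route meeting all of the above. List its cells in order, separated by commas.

b2, b3, c3, c4, b4, a4, a3, a2, a1, b1, c1

Need to visit all 11 open cells exactly once, starting at b2 and ending at c1.
Cell a4 has only two open neighbours (a3 and b4), so the path must pass straight through it: one of those is the cell it's entered from and the other is where it exits.
Route from b2: down to b3, right to c3, down to c4, 2× left (reaching a4), 3× up (reaching a1), 2× right (reaching c1) — 10 moves in all.
Check: all 11 open cells covered.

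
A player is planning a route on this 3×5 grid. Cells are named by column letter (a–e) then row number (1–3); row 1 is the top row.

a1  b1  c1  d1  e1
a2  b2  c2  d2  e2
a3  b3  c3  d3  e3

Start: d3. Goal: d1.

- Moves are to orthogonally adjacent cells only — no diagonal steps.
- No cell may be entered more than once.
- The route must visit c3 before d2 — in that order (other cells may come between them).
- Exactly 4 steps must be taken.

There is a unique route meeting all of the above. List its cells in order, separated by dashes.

The waypoints must appear in the order c3, d2, with no cell reused.
Route from d3: left 1 to c3, up 1 to c2, right 1 to d2, up 1 to d1 — 4 moves in all.
Check: order respected (c3 at step 1, d2 at step 3); 4 moves as required.

d3 - c3 - c2 - d2 - d1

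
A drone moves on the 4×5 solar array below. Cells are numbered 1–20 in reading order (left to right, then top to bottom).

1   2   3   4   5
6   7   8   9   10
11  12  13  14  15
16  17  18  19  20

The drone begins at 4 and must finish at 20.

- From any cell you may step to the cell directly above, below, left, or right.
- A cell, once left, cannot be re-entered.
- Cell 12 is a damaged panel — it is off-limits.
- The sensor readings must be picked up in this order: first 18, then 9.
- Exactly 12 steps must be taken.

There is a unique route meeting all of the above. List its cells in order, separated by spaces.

The waypoints must appear in the order 18, 9, with no cell reused.
Route from 4: 2× left (reaching 2), down to 7, right to 8, 2× down (reaching 18), right to 19, 2× up (reaching 9), right to 10, 2× down (reaching 20) — 12 moves in all.
Check: order respected (18 at step 6, 9 at step 9); 12 moves as required.

4 3 2 7 8 13 18 19 14 9 10 15 20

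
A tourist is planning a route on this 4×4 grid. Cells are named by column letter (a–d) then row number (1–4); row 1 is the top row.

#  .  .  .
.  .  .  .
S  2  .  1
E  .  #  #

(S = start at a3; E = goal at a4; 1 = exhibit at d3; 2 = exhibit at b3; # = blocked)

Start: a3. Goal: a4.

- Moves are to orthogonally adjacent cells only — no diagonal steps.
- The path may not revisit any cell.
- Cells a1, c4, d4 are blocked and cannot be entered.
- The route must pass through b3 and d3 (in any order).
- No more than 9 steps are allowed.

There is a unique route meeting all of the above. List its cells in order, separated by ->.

a3 -> a2 -> b2 -> c2 -> d2 -> d3 -> c3 -> b3 -> b4 -> a4

Any route must reach b3 and d3 and still end at a4 within 9 moves, so the order of the required stops is forced.
Route from a3: up to a2, 3× right (reaching d2), down to d3, 2× left (reaching b3), down to b4, left to a4 — 9 moves in all.
Check: all required cells visited; 9 ≤ 9 moves.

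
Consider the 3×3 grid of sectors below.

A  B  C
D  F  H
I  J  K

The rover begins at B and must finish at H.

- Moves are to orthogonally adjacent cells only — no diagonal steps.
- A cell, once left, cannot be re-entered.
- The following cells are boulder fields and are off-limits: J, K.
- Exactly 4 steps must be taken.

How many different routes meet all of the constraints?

1

Need simple routes of exactly 4 moves from B to H (Manhattan distance 2, so 1 moves are spent on a detour and 1 undoing it).
Enumerating: B A D F H.
That gives 1 route.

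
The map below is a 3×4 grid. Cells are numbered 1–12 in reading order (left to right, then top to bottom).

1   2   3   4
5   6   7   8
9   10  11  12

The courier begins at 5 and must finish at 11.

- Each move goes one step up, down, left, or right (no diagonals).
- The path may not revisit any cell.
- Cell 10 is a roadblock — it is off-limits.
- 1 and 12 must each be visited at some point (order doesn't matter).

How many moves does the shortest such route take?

7

Any route passes through 1 and 12 in some order between 5 and 11. Summing Manhattan distances along each leg and taking the cheapest ordering (5 → 1 → 12 → 11) gives a lower bound of 1 + 5 + 1 = 7 moves.
A route of 7 moves achieves this: 5 → 1 → 2 → 6 → 7 → 8 → 12 → 11.
Since 7 matches the lower bound, it is optimal.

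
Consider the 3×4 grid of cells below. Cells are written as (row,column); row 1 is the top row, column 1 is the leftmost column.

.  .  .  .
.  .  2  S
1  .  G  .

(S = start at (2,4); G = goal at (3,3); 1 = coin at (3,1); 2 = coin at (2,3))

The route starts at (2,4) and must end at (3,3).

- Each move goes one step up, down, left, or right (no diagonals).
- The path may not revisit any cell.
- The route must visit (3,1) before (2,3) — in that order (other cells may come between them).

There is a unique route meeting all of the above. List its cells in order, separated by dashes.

(2,4) - (1,4) - (1,3) - (1,2) - (1,1) - (2,1) - (3,1) - (3,2) - (2,2) - (2,3) - (3,3)

The waypoints must appear in the order (3,1), (2,3), with no cell reused.
Route from (2,4): up 1 to (1,4), left 3 to (1,1), down 2 to (3,1), right 1 to (3,2), up 1 to (2,2), right 1 to (2,3), down 1 to (3,3) — 10 moves in all.
Check: order respected (1 at step 6, 2 at step 9).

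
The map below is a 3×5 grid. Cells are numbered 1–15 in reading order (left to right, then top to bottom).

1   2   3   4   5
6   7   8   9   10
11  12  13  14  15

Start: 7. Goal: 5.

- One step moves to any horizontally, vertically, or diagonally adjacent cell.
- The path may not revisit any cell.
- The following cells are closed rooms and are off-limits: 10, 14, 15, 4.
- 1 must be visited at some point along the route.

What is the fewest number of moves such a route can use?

5

Any route passes through 1 somewhere between 7 and 5. Summing Chebyshev distances along the two legs (7 → 1 → 5) gives a lower bound of 1 + 4 = 5 moves.
A route of 5 moves achieves this: 7 → 1 → 2 → 3 → 9 → 5.
Since 5 matches the lower bound, it is optimal.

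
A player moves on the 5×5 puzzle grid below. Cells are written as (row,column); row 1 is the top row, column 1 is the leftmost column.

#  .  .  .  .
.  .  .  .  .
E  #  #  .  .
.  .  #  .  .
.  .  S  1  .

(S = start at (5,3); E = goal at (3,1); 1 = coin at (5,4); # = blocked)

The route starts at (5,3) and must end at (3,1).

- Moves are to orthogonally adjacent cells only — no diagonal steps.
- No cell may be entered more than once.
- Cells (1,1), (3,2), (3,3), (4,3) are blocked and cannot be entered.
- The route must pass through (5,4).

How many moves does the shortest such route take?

Any route passes through (5,4) somewhere between (5,3) and (3,1). Summing Manhattan distances along the two legs ((5,3) → (5,4) → (3,1)) gives a lower bound of 1 + 5 = 6 moves.
The shortest route satisfying every rule uses 8 moves: (5,3) → (5,4) → (4,4) → (3,4) → (2,4) → (2,3) → (2,2) → (2,1) → (3,1).
The no-revisit rule (legs can't share cells) pushes the minimum above the 6-move bound; an exhaustive check rules out every length from 6 to 7, leaving 8 as the minimum.

8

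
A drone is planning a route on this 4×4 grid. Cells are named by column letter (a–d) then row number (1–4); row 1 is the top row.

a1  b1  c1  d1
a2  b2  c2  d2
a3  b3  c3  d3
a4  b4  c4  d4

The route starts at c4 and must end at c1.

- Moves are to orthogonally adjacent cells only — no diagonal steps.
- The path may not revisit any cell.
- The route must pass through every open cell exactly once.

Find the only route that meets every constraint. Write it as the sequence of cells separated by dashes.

c4 - d4 - d3 - c3 - b3 - b4 - a4 - a3 - a2 - a1 - b1 - b2 - c2 - d2 - d1 - c1

Need to visit all 16 open cells exactly once, starting at c4 and ending at c1.
Cell a1 has only two open neighbours (a2 and b1), so the path must pass straight through it: one of those is the cell it's entered from and the other is where it exits.
Route from c4: right 1 to d4, up 1 to d3, left 2 to b3, down 1 to b4, left 1 to a4, up 3 to a1, right 1 to b1, down 1 to b2, right 2 to d2, up 1 to d1, left 1 to c1 — 15 moves in all.
Check: all 16 open cells covered.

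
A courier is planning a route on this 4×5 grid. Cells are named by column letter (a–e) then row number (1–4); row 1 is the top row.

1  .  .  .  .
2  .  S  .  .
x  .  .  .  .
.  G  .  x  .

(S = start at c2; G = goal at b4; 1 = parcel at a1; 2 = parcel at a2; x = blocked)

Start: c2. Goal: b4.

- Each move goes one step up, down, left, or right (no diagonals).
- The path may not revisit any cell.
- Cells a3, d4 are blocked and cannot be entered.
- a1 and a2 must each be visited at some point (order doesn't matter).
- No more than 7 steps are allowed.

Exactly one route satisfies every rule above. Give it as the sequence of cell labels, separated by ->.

c2 -> c1 -> b1 -> a1 -> a2 -> b2 -> b3 -> b4

Any route must reach a1 and a2 and still end at b4 within 7 moves, so the order of the required stops is forced.
Route from c2: up 1 to c1, left 2 to a1, down 1 to a2, right 1 to b2, down 2 to b4 — 7 moves in all.
Check: all required cells visited; 7 ≤ 7 moves.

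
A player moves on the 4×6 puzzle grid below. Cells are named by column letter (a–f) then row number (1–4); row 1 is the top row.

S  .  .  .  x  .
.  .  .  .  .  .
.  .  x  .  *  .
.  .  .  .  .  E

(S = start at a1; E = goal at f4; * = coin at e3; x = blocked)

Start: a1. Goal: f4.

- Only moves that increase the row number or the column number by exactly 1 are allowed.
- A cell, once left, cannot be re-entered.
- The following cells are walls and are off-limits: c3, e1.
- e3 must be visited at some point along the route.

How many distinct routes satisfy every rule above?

A right/down-only route from a1 to f4 makes exactly 3 down-moves and 5 right-moves in some order.
With no other constraints that would be C(8,3) = 56 routes.
Split at e3 and multiply the segment counts (each segment already excludes blocked cells): a1→e3: 8; e3→f4: 2; product = 16.
That gives 16 routes.

16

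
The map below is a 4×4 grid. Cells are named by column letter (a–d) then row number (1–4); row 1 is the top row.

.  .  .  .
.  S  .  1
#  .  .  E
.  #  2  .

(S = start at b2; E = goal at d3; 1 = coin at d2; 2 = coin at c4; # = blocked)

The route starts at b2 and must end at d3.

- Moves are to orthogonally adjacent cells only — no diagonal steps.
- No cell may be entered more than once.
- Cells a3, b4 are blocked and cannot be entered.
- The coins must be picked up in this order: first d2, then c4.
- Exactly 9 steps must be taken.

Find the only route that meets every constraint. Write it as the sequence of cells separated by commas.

The waypoints must appear in the order d2, c4, with no cell reused.
Route from b2: up to b1, 2× right (reaching d1), down to d2, left to c2, 2× down (reaching c4), right to d4, up to d3 — 9 moves in all.
Check: order respected (1 at step 4, 2 at step 7); 9 moves as required.

b2, b1, c1, d1, d2, c2, c3, c4, d4, d3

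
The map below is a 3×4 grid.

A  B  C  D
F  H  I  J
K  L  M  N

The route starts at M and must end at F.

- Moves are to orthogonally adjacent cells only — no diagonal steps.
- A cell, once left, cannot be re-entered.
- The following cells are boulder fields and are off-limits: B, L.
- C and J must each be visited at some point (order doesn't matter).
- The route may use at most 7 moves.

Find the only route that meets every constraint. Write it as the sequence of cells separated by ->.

Any route must reach C and J and still end at F within 7 moves, so the order of the required stops is forced.
Route from M: right to N, 2× up (reaching D), left to C, down to I, 2× left (reaching F) — 7 moves in all.
Check: all required cells visited; 7 ≤ 7 moves.

M -> N -> J -> D -> C -> I -> H -> F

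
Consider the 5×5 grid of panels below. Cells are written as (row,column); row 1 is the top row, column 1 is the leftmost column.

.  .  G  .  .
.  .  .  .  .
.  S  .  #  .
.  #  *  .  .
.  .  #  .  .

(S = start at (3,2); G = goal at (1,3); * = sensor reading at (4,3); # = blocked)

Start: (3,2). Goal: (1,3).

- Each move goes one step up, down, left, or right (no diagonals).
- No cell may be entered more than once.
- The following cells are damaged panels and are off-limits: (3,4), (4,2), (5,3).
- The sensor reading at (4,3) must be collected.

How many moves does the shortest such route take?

Any route passes through (4,3) somewhere between (3,2) and (1,3). Summing Manhattan distances along the two legs ((3,2) → (4,3) → (1,3)) gives a lower bound of 2 + 3 = 5 moves.
The shortest route satisfying every rule uses 9 moves: (3,2) → (3,3) → (4,3) → (4,4) → (4,5) → (3,5) → (2,5) → (1,5) → (1,4) → (1,3).
The bound of 5 isn't tight here; checking systematically, no route of length 5 through 8 satisfies every constraint (on a 4-connected grid the length of any start-to-goal walk has the same parity as the Manhattan bound, so only lengths 5, 7, 9, … need checking), so 9 is the minimum.

9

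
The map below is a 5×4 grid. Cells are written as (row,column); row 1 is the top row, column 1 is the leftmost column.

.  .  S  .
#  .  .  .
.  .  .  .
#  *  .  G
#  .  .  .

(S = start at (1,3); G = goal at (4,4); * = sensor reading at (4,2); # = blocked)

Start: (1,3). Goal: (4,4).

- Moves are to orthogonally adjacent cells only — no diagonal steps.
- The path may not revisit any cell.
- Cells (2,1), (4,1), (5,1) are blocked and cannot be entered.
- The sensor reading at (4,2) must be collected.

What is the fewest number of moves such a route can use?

Any route passes through (4,2) somewhere between (1,3) and (4,4). Summing Manhattan distances along the two legs ((1,3) → (4,2) → (4,4)) gives a lower bound of 4 + 2 = 6 moves.
A route of 6 moves achieves this: (1,3) → (2,3) → (3,3) → (3,2) → (4,2) → (4,3) → (4,4).
Since 6 matches the lower bound, it is optimal.

6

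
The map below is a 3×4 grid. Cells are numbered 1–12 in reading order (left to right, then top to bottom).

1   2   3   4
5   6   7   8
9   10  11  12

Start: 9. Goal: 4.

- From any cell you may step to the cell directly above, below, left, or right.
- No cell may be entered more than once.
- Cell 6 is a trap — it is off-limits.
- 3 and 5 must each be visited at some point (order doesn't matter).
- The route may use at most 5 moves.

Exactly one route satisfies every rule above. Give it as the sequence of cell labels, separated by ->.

9 -> 5 -> 1 -> 2 -> 3 -> 4

The budget equals the shortest possible length, so every move has to be on a shortest route through the required cells.
Route from 9: 2× up (reaching 1), 3× right (reaching 4) — 5 moves in all.
Check: all required cells visited; 5 ≤ 5 moves.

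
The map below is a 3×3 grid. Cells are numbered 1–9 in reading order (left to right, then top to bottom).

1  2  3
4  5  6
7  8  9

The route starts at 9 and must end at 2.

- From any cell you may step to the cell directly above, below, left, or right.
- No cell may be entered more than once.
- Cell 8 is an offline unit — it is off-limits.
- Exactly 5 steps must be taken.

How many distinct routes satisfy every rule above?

1

Need simple routes of exactly 5 moves from 9 to 2 (Manhattan distance 3, so 1 moves are spent on a detour and 1 undoing it).
Enumerating: 9 6 5 4 1 2.
That gives 1 route.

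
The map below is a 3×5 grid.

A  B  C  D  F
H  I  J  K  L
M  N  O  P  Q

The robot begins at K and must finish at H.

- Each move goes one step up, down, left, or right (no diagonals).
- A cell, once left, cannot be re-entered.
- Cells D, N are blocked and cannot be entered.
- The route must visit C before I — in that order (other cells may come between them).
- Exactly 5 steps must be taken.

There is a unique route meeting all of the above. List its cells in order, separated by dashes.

K - J - C - B - I - H

The waypoints must appear in the order C, I, with no cell reused.
Route from K: left 1 to J, up 1 to C, left 1 to B, down 1 to I, left 1 to H — 5 moves in all.
Check: order respected (C at step 2, I at step 4); 5 moves as required.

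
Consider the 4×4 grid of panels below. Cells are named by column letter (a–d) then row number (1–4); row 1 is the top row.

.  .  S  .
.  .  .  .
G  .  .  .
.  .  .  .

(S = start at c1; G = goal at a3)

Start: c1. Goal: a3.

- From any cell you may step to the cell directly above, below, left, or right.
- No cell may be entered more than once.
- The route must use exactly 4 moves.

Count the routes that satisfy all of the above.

Need simple routes of exactly 4 moves from c1 to a3 (Manhattan distance 4, so 0 moves are spent on a detour and 0 undoing it).
Enumerating: c1 c2 c3 b3 a3 | c1 c2 b2 b3 a3 | c1 c2 b2 a2 a3 | c1 b1 b2 b3 a3 | c1 b1 b2 a2 a3 | c1 b1 a1 a2 a3.
That gives 6 routes.

6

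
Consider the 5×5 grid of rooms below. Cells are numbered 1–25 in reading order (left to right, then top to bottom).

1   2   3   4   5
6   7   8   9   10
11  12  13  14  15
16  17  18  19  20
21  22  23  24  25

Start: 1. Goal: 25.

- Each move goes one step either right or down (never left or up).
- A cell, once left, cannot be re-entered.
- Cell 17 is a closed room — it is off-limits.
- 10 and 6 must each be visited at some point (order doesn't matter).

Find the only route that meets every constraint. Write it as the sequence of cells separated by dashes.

Moves only go right or down, so the column and row indices never decrease.
Route from 1: down 1 to 6, right 4 to 10, down 3 to 25 — 8 moves in all.
Check: all required cells visited.

1 - 6 - 7 - 8 - 9 - 10 - 15 - 20 - 25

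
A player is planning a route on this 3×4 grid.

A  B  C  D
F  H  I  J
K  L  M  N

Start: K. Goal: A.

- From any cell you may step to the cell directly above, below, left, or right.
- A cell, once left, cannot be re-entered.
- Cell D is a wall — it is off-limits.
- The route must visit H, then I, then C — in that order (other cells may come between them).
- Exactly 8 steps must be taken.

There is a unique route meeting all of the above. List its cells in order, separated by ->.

The waypoints must appear in the order H, I, C, with no cell reused.
Route from K: up 1 to F, right 1 to H, down 1 to L, right 1 to M, up 2 to C, left 2 to A — 8 moves in all.
Check: order respected (H at step 2, I at step 5, C at step 6); 8 moves as required.

K -> F -> H -> L -> M -> I -> C -> B -> A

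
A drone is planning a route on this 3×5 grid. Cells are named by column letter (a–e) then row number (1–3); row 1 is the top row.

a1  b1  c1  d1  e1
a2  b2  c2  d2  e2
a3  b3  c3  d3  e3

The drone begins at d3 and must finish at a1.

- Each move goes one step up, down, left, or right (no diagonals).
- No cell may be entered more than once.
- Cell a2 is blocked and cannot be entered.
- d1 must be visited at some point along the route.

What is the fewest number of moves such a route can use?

Any route passes through d1 somewhere between d3 and a1. Summing Manhattan distances along the two legs (d3 → d1 → a1) gives a lower bound of 2 + 3 = 5 moves.
A route of 5 moves achieves this: d3 → d2 → d1 → c1 → b1 → a1.
Since 5 matches the lower bound, it is optimal.

5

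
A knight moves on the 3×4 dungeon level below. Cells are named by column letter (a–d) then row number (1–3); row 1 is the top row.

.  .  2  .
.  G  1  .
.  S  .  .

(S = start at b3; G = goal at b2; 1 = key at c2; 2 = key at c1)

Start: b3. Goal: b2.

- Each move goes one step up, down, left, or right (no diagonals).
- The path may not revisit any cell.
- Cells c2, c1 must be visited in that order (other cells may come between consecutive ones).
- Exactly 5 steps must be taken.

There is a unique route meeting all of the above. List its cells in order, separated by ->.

The waypoints must appear in the order c2, c1, with no cell reused.
Route from b3: right 1 to c3, up 2 to c1, left 1 to b1, down 1 to b2 — 5 moves in all.
Check: order respected (1 at step 2, 2 at step 3); 5 moves as required.

b3 -> c3 -> c2 -> c1 -> b1 -> b2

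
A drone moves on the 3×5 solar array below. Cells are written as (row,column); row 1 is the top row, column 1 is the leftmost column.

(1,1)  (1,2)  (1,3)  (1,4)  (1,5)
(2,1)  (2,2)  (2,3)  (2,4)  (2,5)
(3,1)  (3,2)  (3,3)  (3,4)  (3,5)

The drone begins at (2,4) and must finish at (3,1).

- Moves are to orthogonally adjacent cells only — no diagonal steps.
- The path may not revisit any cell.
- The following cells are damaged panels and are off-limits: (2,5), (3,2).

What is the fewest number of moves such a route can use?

4

The Manhattan distance from (2,4) to (3,1) is |2−3| + |4−1| = 4, so at least 4 moves are needed.
A route of 4 moves achieves this: (2,4) → (2,3) → (2,2) → (2,1) → (3,1).
Since 4 matches the lower bound, it is optimal.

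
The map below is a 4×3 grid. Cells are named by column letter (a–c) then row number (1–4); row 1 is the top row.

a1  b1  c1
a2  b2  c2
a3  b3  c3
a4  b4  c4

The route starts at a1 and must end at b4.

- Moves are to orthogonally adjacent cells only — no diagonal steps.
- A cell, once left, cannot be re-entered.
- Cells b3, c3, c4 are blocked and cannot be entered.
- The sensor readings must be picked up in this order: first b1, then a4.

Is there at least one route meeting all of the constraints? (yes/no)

One route that works: a1 → b1 → b2 → a2 → a3 → a4 → b4.

yes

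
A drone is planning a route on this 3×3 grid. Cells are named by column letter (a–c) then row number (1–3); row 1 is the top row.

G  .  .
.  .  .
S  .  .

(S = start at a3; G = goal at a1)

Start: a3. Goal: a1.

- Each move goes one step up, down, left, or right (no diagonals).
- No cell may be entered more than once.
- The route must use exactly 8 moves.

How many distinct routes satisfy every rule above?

2

Need simple routes of exactly 8 moves from a3 to a1 (Manhattan distance 2, so 3 moves are spent on a detour and 3 undoing it).
Enumerating: a3 a2 b2 b3 c3 c2 c1 b1 a1 | a3 b3 c3 c2 c1 b1 b2 a2 a1.
That gives 2 routes.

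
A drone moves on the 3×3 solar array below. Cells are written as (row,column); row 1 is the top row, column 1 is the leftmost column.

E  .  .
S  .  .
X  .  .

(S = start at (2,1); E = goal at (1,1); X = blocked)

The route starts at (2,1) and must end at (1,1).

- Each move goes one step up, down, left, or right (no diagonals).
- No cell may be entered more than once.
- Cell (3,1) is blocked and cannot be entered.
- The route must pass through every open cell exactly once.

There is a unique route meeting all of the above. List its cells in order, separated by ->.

(2,1) -> (2,2) -> (3,2) -> (3,3) -> (2,3) -> (1,3) -> (1,2) -> (1,1)

Need to visit all 8 open cells exactly once, starting at (2,1) and ending at (1,1).
Cell (3,2) has only two open neighbours ((2,2) and (3,3)), so the path must pass straight through it: one of those is the cell it's entered from and the other is where it exits.
Route from (2,1): right 1 to (2,2), down 1 to (3,2), right 1 to (3,3), up 2 to (1,3), left 2 to (1,1) — 7 moves in all.
Check: all 8 open cells covered.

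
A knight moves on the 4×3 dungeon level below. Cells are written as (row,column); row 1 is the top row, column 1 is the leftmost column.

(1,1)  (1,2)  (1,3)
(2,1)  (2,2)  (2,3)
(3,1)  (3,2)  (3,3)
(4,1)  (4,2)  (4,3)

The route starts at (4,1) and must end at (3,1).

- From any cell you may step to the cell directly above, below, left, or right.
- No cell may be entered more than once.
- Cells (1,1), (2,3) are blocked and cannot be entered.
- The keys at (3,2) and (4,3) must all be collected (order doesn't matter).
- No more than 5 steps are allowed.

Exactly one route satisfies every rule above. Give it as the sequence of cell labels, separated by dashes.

The budget equals the shortest possible length, so every move has to be on a shortest route through the required cells.
Route from (4,1): 2× right (reaching (4,3)), up to (3,3), 2× left (reaching (3,1)) — 5 moves in all.
Check: all required cells visited; 5 ≤ 5 moves.

(4,1) - (4,2) - (4,3) - (3,3) - (3,2) - (3,1)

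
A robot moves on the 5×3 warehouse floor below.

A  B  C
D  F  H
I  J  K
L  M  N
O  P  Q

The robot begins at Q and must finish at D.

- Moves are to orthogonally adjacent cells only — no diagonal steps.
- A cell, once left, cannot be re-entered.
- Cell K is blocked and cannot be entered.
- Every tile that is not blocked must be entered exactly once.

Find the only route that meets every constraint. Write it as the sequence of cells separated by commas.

Need to visit all 14 open cells exactly once, starting at Q and ending at D.
Cell A has only two open neighbours (D and B), so the path must pass straight through it: one of those is the cell it's entered from and the other is where it exits.
Route from Q: up to N, left to M, down to P, left to O, 2× up (reaching I), right to J, up to F, right to H, up to C, 2× left (reaching A), down to D — 13 moves in all.
Check: all 14 open cells covered.

Q, N, M, P, O, L, I, J, F, H, C, B, A, D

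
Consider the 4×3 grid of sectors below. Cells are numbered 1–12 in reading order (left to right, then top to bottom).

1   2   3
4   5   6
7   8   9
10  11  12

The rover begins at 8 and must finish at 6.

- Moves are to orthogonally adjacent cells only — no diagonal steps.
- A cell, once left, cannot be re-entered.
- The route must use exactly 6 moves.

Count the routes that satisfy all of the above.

Need simple routes of exactly 6 moves from 8 to 6 (Manhattan distance 2, so 2 moves are spent on a detour and 2 undoing it).
Enumerating: 8 5 4 1 2 3 6 | 8 11 10 7 4 5 6 | 8 7 4 1 2 5 6 | 8 7 4 1 2 3 6 | 8 7 4 5 2 3 6 | 8 7 10 11 12 9 6.
That gives 6 routes.

6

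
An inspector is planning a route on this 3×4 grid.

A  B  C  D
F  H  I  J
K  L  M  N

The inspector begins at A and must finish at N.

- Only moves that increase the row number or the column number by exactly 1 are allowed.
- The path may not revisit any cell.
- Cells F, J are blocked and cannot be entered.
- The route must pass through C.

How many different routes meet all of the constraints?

A right/down-only route from A to N makes exactly 2 down-moves and 3 right-moves in some order.
With no other constraints that would be C(5,2) = 10 routes.
Split at C and multiply the segment counts (each segment already excludes blocked cells): A→C: 1; C→N: 1; product = 1.
That gives 1 route.

1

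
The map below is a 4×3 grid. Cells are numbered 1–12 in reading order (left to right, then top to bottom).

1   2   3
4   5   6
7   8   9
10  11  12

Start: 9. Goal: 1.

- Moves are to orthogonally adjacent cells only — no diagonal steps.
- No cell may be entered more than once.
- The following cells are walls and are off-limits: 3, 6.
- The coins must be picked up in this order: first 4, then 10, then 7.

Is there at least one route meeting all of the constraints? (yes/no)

no

Ignoring the required order, 5 revisit-free routes from 9 to 1 pass through all of 4, 10, and 7; the waypoint orders that occur are 10 → 7 → 4 (5) — never 4 → 10 → 7.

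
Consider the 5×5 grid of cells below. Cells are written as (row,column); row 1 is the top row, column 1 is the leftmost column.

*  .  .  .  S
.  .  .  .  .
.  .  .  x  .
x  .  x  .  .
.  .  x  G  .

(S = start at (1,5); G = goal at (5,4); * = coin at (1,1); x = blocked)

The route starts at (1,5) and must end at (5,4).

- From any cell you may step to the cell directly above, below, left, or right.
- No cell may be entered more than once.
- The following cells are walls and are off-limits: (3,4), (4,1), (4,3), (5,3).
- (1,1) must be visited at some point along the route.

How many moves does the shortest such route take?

13

Any route passes through (1,1) somewhere between (1,5) and (5,4). Summing Manhattan distances along the two legs ((1,5) → (1,1) → (5,4)) gives a lower bound of 4 + 7 = 11 moves.
That bound ignores the blocked cells. Measuring each leg by the fewest moves that actually steer around them ((1,5)→(1,1): 4; (1,1)→(5,4): 9) raises the lower bound to 13.
A route of 13 moves exists: (1,5) → (1,4) → (1,3) → (1,2) → (1,1) → (2,1) → (2,2) → (2,3) → (2,4) → (2,5) → (3,5) → (4,5) → (5,5) → (5,4).
Since 13 matches that lower bound, it is optimal.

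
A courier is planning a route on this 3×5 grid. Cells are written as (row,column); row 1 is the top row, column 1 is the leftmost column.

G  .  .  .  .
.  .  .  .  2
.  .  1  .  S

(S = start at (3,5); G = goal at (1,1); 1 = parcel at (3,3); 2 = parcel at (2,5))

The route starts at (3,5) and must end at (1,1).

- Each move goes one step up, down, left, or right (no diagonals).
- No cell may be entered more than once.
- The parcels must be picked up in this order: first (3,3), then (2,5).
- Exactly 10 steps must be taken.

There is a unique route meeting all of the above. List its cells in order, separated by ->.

The waypoints must appear in the order (3,3), (2,5), with no cell reused.
Route from (3,5): 2× left (reaching (3,3)), up to (2,3), 2× right (reaching (2,5)), up to (1,5), 4× left (reaching (1,1)) — 10 moves in all.
Check: order respected (1 at step 2, 2 at step 5); 10 moves as required.

(3,5) -> (3,4) -> (3,3) -> (2,3) -> (2,4) -> (2,5) -> (1,5) -> (1,4) -> (1,3) -> (1,2) -> (1,1)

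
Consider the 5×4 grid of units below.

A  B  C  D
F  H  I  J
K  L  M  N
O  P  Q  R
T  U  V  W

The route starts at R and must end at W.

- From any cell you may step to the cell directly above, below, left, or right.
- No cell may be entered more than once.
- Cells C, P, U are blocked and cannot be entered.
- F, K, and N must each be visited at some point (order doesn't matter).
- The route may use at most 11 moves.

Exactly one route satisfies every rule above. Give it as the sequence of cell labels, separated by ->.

The budget equals the shortest possible length, so every move has to be on a shortest route through the required cells.
Route from R: up 2 to J, left 3 to F, down 1 to K, right 2 to M, down 2 to V, right 1 to W — 11 moves in all.
Check: all required cells visited; 11 ≤ 11 moves.

R -> N -> J -> I -> H -> F -> K -> L -> M -> Q -> V -> W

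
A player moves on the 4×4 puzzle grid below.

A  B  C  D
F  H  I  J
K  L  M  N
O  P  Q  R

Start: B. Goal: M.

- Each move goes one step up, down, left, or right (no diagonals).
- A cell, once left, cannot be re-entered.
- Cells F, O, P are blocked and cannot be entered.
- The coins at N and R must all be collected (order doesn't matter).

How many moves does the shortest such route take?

7

Any route passes through N and R in some order between B and M. Summing Manhattan distances along each leg and taking the cheapest ordering (B → N → R → M) gives a lower bound of 4 + 1 + 2 = 7 moves.
A route of 7 moves achieves this: B → H → I → J → N → R → Q → M.
Since 7 matches the lower bound, it is optimal.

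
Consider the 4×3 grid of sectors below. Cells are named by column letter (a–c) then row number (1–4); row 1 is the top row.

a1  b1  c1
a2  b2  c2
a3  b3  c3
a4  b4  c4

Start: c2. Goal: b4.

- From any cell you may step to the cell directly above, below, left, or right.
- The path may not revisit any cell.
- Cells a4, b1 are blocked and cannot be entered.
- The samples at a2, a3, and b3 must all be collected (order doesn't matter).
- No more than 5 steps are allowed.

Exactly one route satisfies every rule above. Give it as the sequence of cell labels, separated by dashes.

c2 - b2 - a2 - a3 - b3 - b4

The 5-move cap with required stops at a2, a3, b3 leaves no slack for detours.
Route from c2: 2× left (reaching a2), down to a3, right to b3, down to b4 — 5 moves in all.
Check: all required cells visited; 5 ≤ 5 moves.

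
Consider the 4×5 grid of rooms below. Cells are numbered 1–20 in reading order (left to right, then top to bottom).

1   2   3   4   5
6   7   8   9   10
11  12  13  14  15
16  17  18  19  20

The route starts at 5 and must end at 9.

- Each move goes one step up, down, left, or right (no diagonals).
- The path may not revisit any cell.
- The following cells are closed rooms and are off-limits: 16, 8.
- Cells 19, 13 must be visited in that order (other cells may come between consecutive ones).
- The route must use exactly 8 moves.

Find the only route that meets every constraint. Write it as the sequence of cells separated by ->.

5 -> 10 -> 15 -> 20 -> 19 -> 18 -> 13 -> 14 -> 9

The waypoints must appear in the order 19, 13, with no cell reused.
Route from 5: down 3 to 20, left 2 to 18, up 1 to 13, right 1 to 14, up 1 to 9 — 8 moves in all.
Check: order respected (19 at step 4, 13 at step 6); 8 moves as required.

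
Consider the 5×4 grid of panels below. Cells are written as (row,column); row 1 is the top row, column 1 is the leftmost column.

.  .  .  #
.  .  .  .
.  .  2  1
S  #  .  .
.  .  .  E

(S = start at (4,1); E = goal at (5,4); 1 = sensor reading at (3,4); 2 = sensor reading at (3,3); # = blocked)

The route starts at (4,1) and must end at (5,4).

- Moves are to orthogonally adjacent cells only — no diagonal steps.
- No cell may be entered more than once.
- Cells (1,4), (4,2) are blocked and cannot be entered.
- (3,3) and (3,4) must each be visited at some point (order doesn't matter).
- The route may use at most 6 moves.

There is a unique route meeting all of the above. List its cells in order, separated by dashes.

(4,1) - (3,1) - (3,2) - (3,3) - (3,4) - (4,4) - (5,4)

The budget equals the shortest possible length, so every move has to be on a shortest route through the required cells.
Route from (4,1): up 1 to (3,1), right 3 to (3,4), down 2 to (5,4) — 6 moves in all.
Check: all required cells visited; 6 ≤ 6 moves.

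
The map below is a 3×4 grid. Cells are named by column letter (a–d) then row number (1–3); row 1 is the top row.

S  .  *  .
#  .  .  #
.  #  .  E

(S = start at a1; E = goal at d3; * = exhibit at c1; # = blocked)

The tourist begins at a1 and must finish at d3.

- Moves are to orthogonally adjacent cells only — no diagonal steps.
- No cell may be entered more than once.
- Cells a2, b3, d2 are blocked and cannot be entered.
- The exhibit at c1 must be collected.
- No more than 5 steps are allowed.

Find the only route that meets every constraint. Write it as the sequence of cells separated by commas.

The 5-move cap with required stops at c1 leaves no slack for detours.
Route from a1: right 2 to c1, down 2 to c3, right 1 to d3 — 5 moves in all.
Check: all required cells visited; 5 ≤ 5 moves.

a1, b1, c1, c2, c3, d3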